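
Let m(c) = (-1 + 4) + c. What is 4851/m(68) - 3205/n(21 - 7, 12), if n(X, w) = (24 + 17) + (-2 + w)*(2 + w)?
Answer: 650476/12851 ≈ 50.617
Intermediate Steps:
m(c) = 3 + c
n(X, w) = 41 + (-2 + w)*(2 + w)
4851/m(68) - 3205/n(21 - 7, 12) = 4851/(3 + 68) - 3205/(37 + 12**2) = 4851/71 - 3205/(37 + 144) = 4851*(1/71) - 3205/181 = 4851/71 - 3205*1/181 = 4851/71 - 3205/181 = 650476/12851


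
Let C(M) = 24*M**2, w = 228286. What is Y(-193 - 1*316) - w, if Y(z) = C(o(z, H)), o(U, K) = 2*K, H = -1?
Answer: -228190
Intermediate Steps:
Y(z) = 96 (Y(z) = 24*(2*(-1))**2 = 24*(-2)**2 = 24*4 = 96)
Y(-193 - 1*316) - w = 96 - 1*228286 = 96 - 228286 = -228190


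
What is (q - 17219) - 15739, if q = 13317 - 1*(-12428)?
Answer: -7213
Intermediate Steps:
q = 25745 (q = 13317 + 12428 = 25745)
(q - 17219) - 15739 = (25745 - 17219) - 15739 = 8526 - 15739 = -7213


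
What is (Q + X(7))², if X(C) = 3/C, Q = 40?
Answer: 80089/49 ≈ 1634.5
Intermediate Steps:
(Q + X(7))² = (40 + 3/7)² = (283/7)² = 80089/49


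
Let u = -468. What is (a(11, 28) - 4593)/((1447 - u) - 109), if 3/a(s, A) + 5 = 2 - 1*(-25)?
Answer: -33681/13244 ≈ -2.5431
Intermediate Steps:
a(s, A) = 3/22 (a(s, A) = 3/(-5 + (2 - 1*(-25))) = 3/(-5 + (2 + 25)) = 3/(-5 + 27) = 3/22)
(a(11, 28) - 4593)/((1447 - u) - 109) = (3/22 - 4593)/((1447 - 1*(-468)) - 109) = -101043/(22*((1447 + 468) - 109)) = -101043/(22*(1915 - 109)) = -101043/22/1806 = -101043/22*1/1806 = -33681/13244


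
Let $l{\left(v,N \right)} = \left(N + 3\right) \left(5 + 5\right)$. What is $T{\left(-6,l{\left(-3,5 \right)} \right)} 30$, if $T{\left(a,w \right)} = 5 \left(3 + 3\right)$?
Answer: $900$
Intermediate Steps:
$l{\left(v,N \right)} = 30 + 10 N$ ($l{\left(v,N \right)} = \left(3 + N\right) 10 = 30 + 10 N$)
$T{\left(a,w \right)} = 30$ ($T{\left(a,w \right)} = 5 \cdot 6 = 30$)
$T{\left(-6,l{\left(-3,5 \right)} \right)} 30 = 30 \cdot 30 = 900$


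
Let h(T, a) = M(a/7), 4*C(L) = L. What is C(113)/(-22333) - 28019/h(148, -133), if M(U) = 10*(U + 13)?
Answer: 156436658/334995 ≈ 466.98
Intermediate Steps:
C(L) = L/4
M(U) = 130 + 10*U (M(U) = 10*(13 + U) = 130 + 10*U)
h(T, a) = 130 + 10*a/7 (h(T, a) = 130 + 10*(a/7) = 130 + 10*a/7)
C(113)/(-22333) - 28019/h(148, -133) = ((¼)*113)/(-22333) - 28019/(130 + (10/7)*(-133)) = (113/4)*(-1/22333) - 28019/(130 - 190) = -113/89332 - 28019/(-60) = -113/89332 - 28019*(-1/60) = -113/89332 + 28019/60 = 156436658/334995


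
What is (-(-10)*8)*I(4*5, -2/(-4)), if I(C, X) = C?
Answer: 1600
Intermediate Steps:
(-(-10)*8)*I(4*5, -2/(-4)) = (-(-10)*8)*(4*5) = -2*(-40)*20 = 80*20 = 1600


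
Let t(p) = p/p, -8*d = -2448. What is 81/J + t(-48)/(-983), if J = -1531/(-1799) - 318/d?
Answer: -7305347893/16972478 ≈ -430.42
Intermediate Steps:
d = 306 (d = -⅛*(-2448) = 306)
t(p) = 1
J = -17266/91749 (J = -1531/(-1799) - 318/306 = -1531*(-1/1799) - 318*1/306 = 1531/1799 - 53/51 = -17266/91749 ≈ -0.18819)
81/J + t(-48)/(-983) = 81/(-17266/91749) + 1/(-983) = 81*(-91749/17266) + 1*(-1/983) = -7431669/17266 - 1/983 = -7305347893/16972478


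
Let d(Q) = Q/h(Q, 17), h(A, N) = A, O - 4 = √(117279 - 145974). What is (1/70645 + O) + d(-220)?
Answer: 353226/70645 + I*√28695 ≈ 5.0 + 169.4*I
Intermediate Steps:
O = 4 + I*√28695 (O = 4 + √(117279 - 145974) = 4 + √(-28695) = 4 + I*√28695 ≈ 4.0 + 169.4*I)
d(Q) = 1 (d(Q) = Q/Q = 1)
(1/70645 + O) + d(-220) = (1/70645 + (4 + I*√28695)) + 1 = (282581/70645 + I*√28695) + 1 = 353226/70645 + I*√28695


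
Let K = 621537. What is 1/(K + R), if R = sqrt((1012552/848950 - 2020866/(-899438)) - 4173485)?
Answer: 118647977769770925/73744904853651191927231 - 5*I*sqrt(6083383520040056062918138906)/73744904853651191927231 ≈ 1.6089e-6 - 5.2882e-9*I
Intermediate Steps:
R = I*sqrt(6083383520040056062918138906)/38178894505 (R = sqrt((1012552*(1/848950) - 2020866*(-1/899438)) - 4173485) = sqrt((506276/424475 + 1010433/449719) - 4173485) = sqrt(656585484119/190894472525 - 4173485) = sqrt(-796694561080515506/190894472525) = I*sqrt(6083383520040056062918138906)/38178894505 ≈ 2042.9*I)
1/(K + R) = 1/(621537 + I*sqrt(6083383520040056062918138906)/38178894505)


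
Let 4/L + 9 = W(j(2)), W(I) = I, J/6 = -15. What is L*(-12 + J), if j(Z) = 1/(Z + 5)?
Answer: 1428/31 ≈ 46.065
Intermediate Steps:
J = -90 (J = 6*(-15) = -90)
j(Z) = 1/(5 + Z)
L = -14/31 (L = 4/(-9 + 1/(5 + 2)) = 4/(-9 + 1/7) = 4/(-62/7) = 4*(-7/62) = -14/31 ≈ -0.45161)
L*(-12 + J) = -14*(-12 - 90)/31 = -14/31*(-102) = 1428/31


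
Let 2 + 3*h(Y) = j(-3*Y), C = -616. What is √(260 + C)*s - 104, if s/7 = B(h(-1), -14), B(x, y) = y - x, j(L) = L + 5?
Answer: -104 - 224*I*√89 ≈ -104.0 - 2113.2*I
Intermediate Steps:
j(L) = 5 + L
h(Y) = 1 - Y (h(Y) = -⅔ + (5 - 3*Y)/3 = -⅔ + (5/3 - Y) = 1 - Y)
s = -112 (s = 7*(-14 - (1 - 1*(-1))) = 7*(-14 - (1 + 1)) = 7*(-14 - 1*2) = 7*(-14 - 2) = 7*(-16) = -112)
√(260 + C)*s - 104 = √(260 - 616)*(-112) - 104 = √(-356)*(-112) - 104 = (2*I*√89)*(-112) - 104 = -224*I*√89 - 104 = -104 - 224*I*√89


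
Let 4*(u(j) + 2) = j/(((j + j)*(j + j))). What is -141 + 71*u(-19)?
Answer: -86103/304 ≈ -283.23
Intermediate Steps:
u(j) = -2 + 1/(16*j) (u(j) = -2 + (j/(((j + j)*(j + j))))/4 = -2 + (j/(((2*j)*(2*j))))/4 = -2 + (j/((4*j²)))/4 = -2 + (j*(1/(4*j²)))/4 = -2 + (1/(4*j))/4 = -2 + 1/(16*j))
-141 + 71*u(-19) = -141 + 71*(-2 + (1/16)/(-19)) = -141 + 71*(-2 + (1/16)*(-1/19)) = -141 + 71*(-2 - 1/304) = -141 + 71*(-609/304) = -141 - 43239/304 = -86103/304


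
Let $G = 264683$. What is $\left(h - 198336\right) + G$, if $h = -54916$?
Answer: $11431$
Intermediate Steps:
$\left(h - 198336\right) + G = \left(-54916 - 198336\right) + 264683 = -253252 + 264683 = 11431$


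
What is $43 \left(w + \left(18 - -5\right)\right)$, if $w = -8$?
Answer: $645$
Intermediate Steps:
$43 \left(w + \left(18 - -5\right)\right) = 43 \left(-8 + \left(18 - -5\right)\right) = 43 \left(-8 + \left(18 + 5\right)\right) = 43 \left(-8 + 23\right) = 43 \cdot 15 = 645$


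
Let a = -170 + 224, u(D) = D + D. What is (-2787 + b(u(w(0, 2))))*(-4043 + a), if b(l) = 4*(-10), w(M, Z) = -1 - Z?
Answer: 11276903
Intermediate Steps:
u(D) = 2*D
b(l) = -40
a = 54
(-2787 + b(u(w(0, 2))))*(-4043 + a) = (-2787 - 40)*(-4043 + 54) = -2827*(-3989) = 11276903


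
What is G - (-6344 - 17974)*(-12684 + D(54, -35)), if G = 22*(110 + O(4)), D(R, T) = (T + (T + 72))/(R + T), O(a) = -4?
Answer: -5860447784/19 ≈ -3.0844e+8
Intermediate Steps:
D(R, T) = (72 + 2*T)/(R + T) (D(R, T) = (T + (72 + T))/(R + T) = (72 + 2*T)/(R + T))
G = 2332 (G = 22*(110 - 4) = 22*106 = 2332)
G - (-6344 - 17974)*(-12684 + D(54, -35)) = 2332 - (-6344 - 17974)*(-12684 + 2*(36 - 35)/(54 - 35)) = 2332 - (-24318)*(-12684 + 2*1/19) = 2332 - (-24318)*(-12684 + 2*(1/19)*1) = 2332 - (-24318)*(-12684 + 2/19) = 2332 - (-24318)*(-240994)/19 = 2332 - 1*5860492092/19 = 2332 - 5860492092/19 = -5860447784/19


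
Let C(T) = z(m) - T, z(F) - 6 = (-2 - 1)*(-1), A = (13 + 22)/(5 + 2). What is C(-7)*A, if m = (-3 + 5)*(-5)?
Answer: 80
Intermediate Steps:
m = -10 (m = 2*(-5) = -10)
A = 5 (A = 35/7 = 35*(⅐) = 5)
z(F) = 9 (z(F) = 6 + (-2 - 1)*(-1) = 6 - 3*(-1) = 6 + 3 = 9)
C(T) = 9 - T
C(-7)*A = (9 - 1*(-7))*5 = (9 + 7)*5 = 16*5 = 80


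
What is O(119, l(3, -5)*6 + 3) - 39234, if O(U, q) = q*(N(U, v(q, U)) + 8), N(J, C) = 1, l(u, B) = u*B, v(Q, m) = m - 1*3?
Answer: -40017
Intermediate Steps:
v(Q, m) = -3 + m (v(Q, m) = m - 3 = -3 + m)
l(u, B) = B*u
O(U, q) = 9*q (O(U, q) = q*(1 + 8) = q*9 = 9*q)
O(119, l(3, -5)*6 + 3) - 39234 = 9*(-5*3*6 + 3) - 39234 = 9*(-15*6 + 3) - 39234 = 9*(-90 + 3) - 39234 = 9*(-87) - 39234 = -783 - 39234 = -40017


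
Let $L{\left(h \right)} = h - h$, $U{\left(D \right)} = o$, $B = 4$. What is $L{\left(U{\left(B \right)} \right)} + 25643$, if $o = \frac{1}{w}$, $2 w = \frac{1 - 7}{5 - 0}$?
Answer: $25643$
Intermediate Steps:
$w = - \frac{3}{5}$ ($w = \frac{\left(1 - 7\right) \frac{1}{5 - 0}}{2} = \frac{\left(-6\right) \frac{1}{5 + 0}}{2} = \frac{\left(-6\right) \frac{1}{5}}{2} = \frac{1}{2} \left(- \frac{6}{5}\right) = - \frac{3}{5} \approx -0.6$)
$o = - \frac{5}{3}$ ($o = \frac{1}{- \frac{3}{5}} = - \frac{5}{3} \approx -1.6667$)
$U{\left(D \right)} = - \frac{5}{3}$
$L{\left(h \right)} = 0$
$L{\left(U{\left(B \right)} \right)} + 25643 = 0 + 25643 = 25643$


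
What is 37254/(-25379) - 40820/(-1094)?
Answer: 497607452/13882313 ≈ 35.845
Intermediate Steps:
37254/(-25379) - 40820/(-1094) = 37254*(-1/25379) - 40820*(-1/1094) = -37254/25379 + 20410/547 = 497607452/13882313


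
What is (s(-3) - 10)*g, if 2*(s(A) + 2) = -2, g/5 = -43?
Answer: 2795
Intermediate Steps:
g = -215 (g = 5*(-43) = -215)
s(A) = -3 (s(A) = -2 + (1/2)*(-2) = -2 - 1 = -3)
(s(-3) - 10)*g = (-3 - 10)*(-215) = -13*(-215) = 2795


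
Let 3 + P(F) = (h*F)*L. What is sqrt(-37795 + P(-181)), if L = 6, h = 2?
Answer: I*sqrt(39970) ≈ 199.93*I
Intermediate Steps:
P(F) = -3 + 12*F (P(F) = -3 + (2*F)*6 = -3 + 12*F)
sqrt(-37795 + P(-181)) = sqrt(-37795 + (-3 + 12*(-181))) = sqrt(-37795 + (-3 - 2172)) = sqrt(-37795 - 2175) = sqrt(-39970) = I*sqrt(39970)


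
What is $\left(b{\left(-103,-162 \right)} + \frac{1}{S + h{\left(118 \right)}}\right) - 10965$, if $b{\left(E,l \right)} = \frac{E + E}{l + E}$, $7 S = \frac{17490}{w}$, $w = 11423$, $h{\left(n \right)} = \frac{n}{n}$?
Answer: $- \frac{283124542404}{25824515} \approx -10963.0$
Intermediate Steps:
$h{\left(n \right)} = 1$
$S = \frac{17490}{79961}$ ($S = \frac{17490 \cdot \frac{1}{11423}}{7} = \frac{1}{7} \cdot \frac{17490}{11423} = \frac{17490}{79961} \approx 0.21873$)
$b{\left(E,l \right)} = \frac{2 E}{E + l}$
$\left(b{\left(-103,-162 \right)} + \frac{1}{S + h{\left(118 \right)}}\right) - 10965 = \left(2 \left(-103\right) \frac{1}{-103 - 162} + \frac{1}{\frac{17490}{79961} + 1}\right) - 10965 = \left(2 \left(-103\right) \frac{1}{-265} + \frac{1}{\frac{97451}{79961}}\right) - 10965 = \left(2 \left(-103\right) \left(- \frac{1}{265}\right) + \frac{79961}{97451}\right) - 10965 = \left(\frac{206}{265} + \frac{79961}{97451}\right) - 10965 = \frac{41264571}{25824515} - 10965 = - \frac{283124542404}{25824515}$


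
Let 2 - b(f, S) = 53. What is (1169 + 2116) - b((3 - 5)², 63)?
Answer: 3336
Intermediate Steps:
b(f, S) = -51 (b(f, S) = 2 - 1*53 = 2 - 53 = -51)
(1169 + 2116) - b((3 - 5)², 63) = (1169 + 2116) - 1*(-51) = 3285 + 51 = 3336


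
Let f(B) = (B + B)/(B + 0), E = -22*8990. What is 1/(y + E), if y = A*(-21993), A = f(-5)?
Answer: -1/241766 ≈ -4.1362e-6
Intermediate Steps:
E = -197780
f(B) = 2 (f(B) = (2*B)/B = 2)
A = 2
y = -43986 (y = 2*(-21993) = -43986)
1/(y + E) = 1/(-43986 - 197780) = 1/(-241766) = -1/241766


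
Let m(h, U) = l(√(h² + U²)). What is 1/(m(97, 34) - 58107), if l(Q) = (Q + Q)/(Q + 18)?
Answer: -595052657/34575496981649 + 36*√10565/34575496981649 ≈ -1.7210e-5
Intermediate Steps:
l(Q) = 2*Q/(18 + Q) (l(Q) = (2*Q)/(18 + Q) = 2*Q/(18 + Q))
m(h, U) = 2*√(U² + h²)/(18 + √(U² + h²)) (m(h, U) = 2*√(h² + U²)/(18 + √(h² + U²)) = 2*√(U² + h²)/(18 + √(U² + h²)))
1/(m(97, 34) - 58107) = 1/(2*√(34² + 97²)/(18 + √(34² + 97²)) - 58107) = 1/(2*√(1156 + 9409)/(18 + √(1156 + 9409)) - 58107) = 1/(2*√10565/(18 + √10565) - 58107) = 1/(-58107 + 2*√10565/(18 + √10565))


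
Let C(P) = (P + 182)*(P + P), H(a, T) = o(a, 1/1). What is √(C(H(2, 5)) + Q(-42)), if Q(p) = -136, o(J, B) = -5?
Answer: I*√1906 ≈ 43.658*I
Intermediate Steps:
H(a, T) = -5
C(P) = 2*P*(182 + P) (C(P) = (182 + P)*(2*P) = 2*P*(182 + P))
√(C(H(2, 5)) + Q(-42)) = √(2*(-5)*(182 - 5) - 136) = √(2*(-5)*177 - 136) = √(-1770 - 136) = √(-1906) = I*√1906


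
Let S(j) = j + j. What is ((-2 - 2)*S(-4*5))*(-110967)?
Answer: -17754720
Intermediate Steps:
S(j) = 2*j
((-2 - 2)*S(-4*5))*(-110967) = ((-2 - 2)*(2*(-4*5)))*(-110967) = -8*(-20)*(-110967) = -4*(-40)*(-110967) = 160*(-110967) = -17754720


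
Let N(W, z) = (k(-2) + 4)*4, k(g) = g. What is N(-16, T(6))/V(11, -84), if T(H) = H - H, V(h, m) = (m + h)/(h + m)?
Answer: 8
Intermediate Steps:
V(h, m) = 1 (V(h, m) = (h + m)/(h + m) = 1)
T(H) = 0
N(W, z) = 8 (N(W, z) = (-2 + 4)*4 = 2*4 = 8)
N(-16, T(6))/V(11, -84) = 8/1 = 8*1 = 8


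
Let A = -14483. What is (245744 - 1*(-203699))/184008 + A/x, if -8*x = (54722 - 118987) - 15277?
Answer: 2404948699/2439394056 ≈ 0.98588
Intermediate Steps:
x = 39771/4 (x = -((54722 - 118987) - 15277)/8 = -(-64265 - 15277)/8 = -⅛*(-79542) = 39771/4 ≈ 9942.8)
(245744 - 1*(-203699))/184008 + A/x = (245744 - 1*(-203699))/184008 - 14483/39771/4 = (245744 + 203699)*(1/184008) - 14483*4/39771 = 449443*(1/184008) - 57932/39771 = 449443/184008 - 57932/39771 = 2404948699/2439394056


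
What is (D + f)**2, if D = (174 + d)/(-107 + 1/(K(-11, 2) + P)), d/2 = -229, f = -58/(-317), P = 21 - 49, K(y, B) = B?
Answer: 6260714588164/778296248521 ≈ 8.0441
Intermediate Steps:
P = -28
f = 58/317 (f = -58*(-1/317) = 58/317 ≈ 0.18297)
d = -458 (d = 2*(-229) = -458)
D = 7384/2783 (D = (174 - 458)/(-107 + 1/(2 - 28)) = -284/(-107 + 1/(-26)) = -284/(-107 - 1/26) = -284/(-2783/26) = -284*(-26/2783) = 7384/2783 ≈ 2.6533)
(D + f)**2 = (7384/2783 + 58/317)**2 = (2502142/882211)**2 = 6260714588164/778296248521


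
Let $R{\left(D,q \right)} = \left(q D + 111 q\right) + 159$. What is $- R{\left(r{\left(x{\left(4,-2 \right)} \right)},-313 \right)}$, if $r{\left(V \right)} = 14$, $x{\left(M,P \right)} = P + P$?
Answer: $38966$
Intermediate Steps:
$x{\left(M,P \right)} = 2 P$
$R{\left(D,q \right)} = 159 + 111 q + D q$ ($R{\left(D,q \right)} = \left(D q + 111 q\right) + 159 = \left(111 q + D q\right) + 159 = 159 + 111 q + D q$)
$- R{\left(r{\left(x{\left(4,-2 \right)} \right)},-313 \right)} = - (159 + 111 \left(-313\right) + 14 \left(-313\right)) = - (159 - 34743 - 4382) = \left(-1\right) \left(-38966\right) = 38966$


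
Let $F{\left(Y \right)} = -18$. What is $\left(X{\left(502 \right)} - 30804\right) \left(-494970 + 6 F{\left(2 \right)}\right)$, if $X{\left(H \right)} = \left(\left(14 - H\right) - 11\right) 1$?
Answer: $15497426634$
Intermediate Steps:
$X{\left(H \right)} = 3 - H$ ($X{\left(H \right)} = \left(3 - H\right) 1 = 3 - H$)
$\left(X{\left(502 \right)} - 30804\right) \left(-494970 + 6 F{\left(2 \right)}\right) = \left(\left(3 - 502\right) - 30804\right) \left(-494970 + 6 \left(-18\right)\right) = \left(\left(3 - 502\right) - 30804\right) \left(-494970 - 108\right) = \left(-499 - 30804\right) \left(-495078\right) = \left(-31303\right) \left(-495078\right) = 15497426634$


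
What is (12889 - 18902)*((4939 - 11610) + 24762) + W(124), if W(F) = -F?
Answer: -108781307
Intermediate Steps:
(12889 - 18902)*((4939 - 11610) + 24762) + W(124) = (12889 - 18902)*((4939 - 11610) + 24762) - 1*124 = -6013*(-6671 + 24762) - 124 = -6013*18091 - 124 = -108781183 - 124 = -108781307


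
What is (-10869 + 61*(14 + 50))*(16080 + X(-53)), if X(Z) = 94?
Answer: -112651910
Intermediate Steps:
(-10869 + 61*(14 + 50))*(16080 + X(-53)) = (-10869 + 61*(14 + 50))*(16080 + 94) = (-10869 + 61*64)*16174 = (-10869 + 3904)*16174 = -6965*16174 = -112651910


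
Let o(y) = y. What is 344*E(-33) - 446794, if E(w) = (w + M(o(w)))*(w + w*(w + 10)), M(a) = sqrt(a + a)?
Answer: -8688346 + 249744*I*sqrt(66) ≈ -8.6884e+6 + 2.0289e+6*I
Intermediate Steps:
M(a) = sqrt(2)*sqrt(a) (M(a) = sqrt(2*a) = sqrt(2)*sqrt(a))
E(w) = (w + w*(10 + w))*(w + sqrt(2)*sqrt(w)) (E(w) = (w + sqrt(2)*sqrt(w))*(w + w*(w + 10)) = (w + sqrt(2)*sqrt(w))*(w + w*(10 + w)) = (w + w*(10 + w))*(w + sqrt(2)*sqrt(w)))
344*E(-33) - 446794 = 344*(-33*((-33)**2 + 11*(-33) + sqrt(2)*(-33)**(3/2) + 11*sqrt(2)*sqrt(-33))) - 446794 = 344*(-33*(1089 - 363 + sqrt(2)*(-33*I*sqrt(33)) + 11*sqrt(2)*(I*sqrt(33)))) - 446794 = 344*(-33*(1089 - 363 - 33*I*sqrt(66) + 11*I*sqrt(66))) - 446794 = 344*(-33*(726 - 22*I*sqrt(66))) - 446794 = 344*(-23958 + 726*I*sqrt(66)) - 446794 = (-8241552 + 249744*I*sqrt(66)) - 446794 = -8688346 + 249744*I*sqrt(66)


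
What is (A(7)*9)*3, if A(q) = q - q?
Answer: 0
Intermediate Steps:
A(q) = 0
(A(7)*9)*3 = (0*9)*3 = 0*3 = 0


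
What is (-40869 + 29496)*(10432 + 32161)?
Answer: -484410189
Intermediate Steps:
(-40869 + 29496)*(10432 + 32161) = -11373*42593 = -484410189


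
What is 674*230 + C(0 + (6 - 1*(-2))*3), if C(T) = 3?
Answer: 155023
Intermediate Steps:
674*230 + C(0 + (6 - 1*(-2))*3) = 674*230 + 3 = 155020 + 3 = 155023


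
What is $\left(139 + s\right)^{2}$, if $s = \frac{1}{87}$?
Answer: $\frac{146264836}{7569} \approx 19324.0$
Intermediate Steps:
$s = \frac{1}{87} \approx 0.011494$
$\left(139 + s\right)^{2} = \left(139 + \frac{1}{87}\right)^{2} = \left(\frac{12094}{87}\right)^{2} = \frac{146264836}{7569}$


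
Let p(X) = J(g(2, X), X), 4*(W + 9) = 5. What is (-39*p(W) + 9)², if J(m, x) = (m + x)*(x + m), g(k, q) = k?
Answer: 419717169/256 ≈ 1.6395e+6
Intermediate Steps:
W = -31/4 (W = -9 + (¼)*5 = -9 + 5/4 = -31/4 ≈ -7.7500)
J(m, x) = (m + x)² (J(m, x) = (m + x)*(m + x) = (m + x)²)
p(X) = (2 + X)²
(-39*p(W) + 9)² = (-39*(2 - 31/4)² + 9)² = (-39*(-23/4)² + 9)² = (-39*529/16 + 9)² = (-20631/16 + 9)² = (-20487/16)² = 419717169/256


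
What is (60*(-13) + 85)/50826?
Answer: -695/50826 ≈ -0.013674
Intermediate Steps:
(60*(-13) + 85)/50826 = (-780 + 85)*(1/50826) = -695*1/50826 = -695/50826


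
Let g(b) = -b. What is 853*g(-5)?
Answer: 4265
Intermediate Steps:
853*g(-5) = 853*(-1*(-5)) = 853*5 = 4265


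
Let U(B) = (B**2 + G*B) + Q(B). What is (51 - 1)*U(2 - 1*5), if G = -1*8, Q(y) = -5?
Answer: 1400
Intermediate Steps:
G = -8
U(B) = -5 + B**2 - 8*B (U(B) = (B**2 - 8*B) - 5 = -5 + B**2 - 8*B)
(51 - 1)*U(2 - 1*5) = (51 - 1)*(-5 + (2 - 1*5)**2 - 8*(2 - 1*5)) = 50*(-5 + (2 - 5)**2 - 8*(2 - 5)) = 50*(-5 + (-3)**2 - 8*(-3)) = 50*(-5 + 9 + 24) = 50*28 = 1400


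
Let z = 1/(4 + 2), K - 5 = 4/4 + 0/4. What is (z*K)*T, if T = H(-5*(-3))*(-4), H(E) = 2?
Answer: -8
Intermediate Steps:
K = 6 (K = 5 + (4/4 + 0/4) = 5 + (4*(¼) + 0*(¼)) = 5 + (1 + 0) = 5 + 1 = 6)
T = -8 (T = 2*(-4) = -8)
z = ⅙ (z = 1/6 = ⅙ ≈ 0.16667)
(z*K)*T = ((⅙)*6)*(-8) = 1*(-8) = -8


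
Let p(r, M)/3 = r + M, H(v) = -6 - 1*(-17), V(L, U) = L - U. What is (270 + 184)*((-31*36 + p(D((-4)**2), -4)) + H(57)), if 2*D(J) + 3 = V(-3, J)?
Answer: -522100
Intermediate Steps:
D(J) = -3 - J/2 (D(J) = -3/2 + (-3 - J)/2 = -3/2 + (-3/2 - J/2) = -3 - J/2)
H(v) = 11 (H(v) = -6 + 17 = 11)
p(r, M) = 3*M + 3*r (p(r, M) = 3*(r + M) = 3*(M + r) = 3*M + 3*r)
(270 + 184)*((-31*36 + p(D((-4)**2), -4)) + H(57)) = (270 + 184)*((-31*36 + (3*(-4) + 3*(-3 - 1/2*(-4)**2))) + 11) = 454*((-1116 + (-12 + 3*(-3 - 1/2*16))) + 11) = 454*((-1116 + (-12 + 3*(-3 - 8))) + 11) = 454*((-1116 + (-12 + 3*(-11))) + 11) = 454*((-1116 + (-12 - 33)) + 11) = 454*((-1116 - 45) + 11) = 454*(-1161 + 11) = 454*(-1150) = -522100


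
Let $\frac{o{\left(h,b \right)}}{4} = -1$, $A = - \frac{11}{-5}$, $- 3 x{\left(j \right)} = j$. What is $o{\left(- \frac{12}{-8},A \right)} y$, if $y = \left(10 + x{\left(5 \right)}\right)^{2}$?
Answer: $- \frac{2500}{9} \approx -277.78$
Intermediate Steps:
$x{\left(j \right)} = - \frac{j}{3}$
$A = \frac{11}{5}$ ($A = \left(-11\right) \left(- \frac{1}{5}\right) = \frac{11}{5} \approx 2.2$)
$o{\left(h,b \right)} = -4$ ($o{\left(h,b \right)} = 4 \left(-1\right) = -4$)
$y = \frac{625}{9}$ ($y = \left(10 - \frac{5}{3}\right)^{2} = \left(\frac{25}{3}\right)^{2} = \frac{625}{9} \approx 69.444$)
$o{\left(- \frac{12}{-8},A \right)} y = \left(-4\right) \frac{625}{9} = - \frac{2500}{9}$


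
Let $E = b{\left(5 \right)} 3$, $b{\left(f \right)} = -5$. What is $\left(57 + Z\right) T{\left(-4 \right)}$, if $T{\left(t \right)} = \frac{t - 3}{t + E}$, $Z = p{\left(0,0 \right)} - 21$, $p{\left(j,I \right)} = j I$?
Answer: $\frac{252}{19} \approx 13.263$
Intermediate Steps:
$p{\left(j,I \right)} = I j$
$E = -15$ ($E = \left(-5\right) 3 = -15$)
$Z = -21$ ($Z = 0 \cdot 0 - 21 = 0 - 21 = -21$)
$T{\left(t \right)} = \frac{-3 + t}{-15 + t}$ ($T{\left(t \right)} = \frac{t - 3}{t - 15} = \frac{-3 + t}{-15 + t}$)
$\left(57 + Z\right) T{\left(-4 \right)} = \left(57 - 21\right) \frac{-3 - 4}{-15 - 4} = 36 \frac{1}{-19} \left(-7\right) = 36 \left(\left(- \frac{1}{19}\right) \left(-7\right)\right) = 36 \cdot \frac{7}{19} = \frac{252}{19}$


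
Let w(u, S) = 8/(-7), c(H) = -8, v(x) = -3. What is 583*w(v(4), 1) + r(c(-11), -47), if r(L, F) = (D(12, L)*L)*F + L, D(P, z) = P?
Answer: 26864/7 ≈ 3837.7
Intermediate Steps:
w(u, S) = -8/7 (w(u, S) = 8*(-⅐) = -8/7)
r(L, F) = L + 12*F*L (r(L, F) = (12*L)*F + L = 12*F*L + L = L + 12*F*L)
583*w(v(4), 1) + r(c(-11), -47) = 583*(-8/7) - 8*(1 + 12*(-47)) = -4664/7 - 8*(1 - 564) = -4664/7 - 8*(-563) = -4664/7 + 4504 = 26864/7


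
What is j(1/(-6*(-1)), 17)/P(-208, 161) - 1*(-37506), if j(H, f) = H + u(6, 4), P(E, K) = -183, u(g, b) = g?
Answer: 41181551/1098 ≈ 37506.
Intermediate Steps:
j(H, f) = 6 + H (j(H, f) = H + 6 = 6 + H)
j(1/(-6*(-1)), 17)/P(-208, 161) - 1*(-37506) = (6 + 1/(-6*(-1)))/(-183) - 1*(-37506) = (6 + 1/6)*(-1/183) + 37506 = (37/6)*(-1/183) + 37506 = -37/1098 + 37506 = 41181551/1098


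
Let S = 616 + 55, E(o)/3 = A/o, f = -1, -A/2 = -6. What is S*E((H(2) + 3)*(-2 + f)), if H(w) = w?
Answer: -8052/5 ≈ -1610.4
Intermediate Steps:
A = 12 (A = -2*(-6) = 12)
E(o) = 36/o (E(o) = 3*(12/o) = 36/o)
S = 671
S*E((H(2) + 3)*(-2 + f)) = 671*(36/(((2 + 3)*(-2 - 1)))) = 671*(36/((5*(-3)))) = 671*(36/(-15)) = 671*(36*(-1/15)) = 671*(-12/5) = -8052/5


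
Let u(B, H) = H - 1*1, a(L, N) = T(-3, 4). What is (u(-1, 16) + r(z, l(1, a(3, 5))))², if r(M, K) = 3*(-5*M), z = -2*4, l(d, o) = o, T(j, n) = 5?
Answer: 18225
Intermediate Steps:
a(L, N) = 5
u(B, H) = -1 + H (u(B, H) = H - 1 = -1 + H)
z = -8
r(M, K) = -15*M
(u(-1, 16) + r(z, l(1, a(3, 5))))² = ((-1 + 16) - 15*(-8))² = (15 + 120)² = 135² = 18225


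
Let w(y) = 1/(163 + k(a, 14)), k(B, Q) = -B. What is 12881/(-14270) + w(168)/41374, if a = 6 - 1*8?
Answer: -4396741862/4870857585 ≈ -0.90266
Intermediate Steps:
a = -2 (a = 6 - 8 = -2)
w(y) = 1/165 (w(y) = 1/(163 - 1*(-2)) = 1/(163 + 2) = 1/165)
12881/(-14270) + w(168)/41374 = 12881/(-14270) + (1/165)/41374 = 12881*(-1/14270) + (1/165)*(1/41374) = -12881/14270 + 1/6826710 = -4396741862/4870857585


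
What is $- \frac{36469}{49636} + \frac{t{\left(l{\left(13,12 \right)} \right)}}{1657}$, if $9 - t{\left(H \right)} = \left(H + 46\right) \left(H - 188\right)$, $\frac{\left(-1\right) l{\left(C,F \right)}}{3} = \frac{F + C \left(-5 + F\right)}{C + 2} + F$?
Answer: $- \frac{4716916109}{2056171300} \approx -2.294$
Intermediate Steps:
$l{\left(C,F \right)} = - 3 F - \frac{3 \left(F + C \left(-5 + F\right)\right)}{2 + C}$ ($l{\left(C,F \right)} = - 3 \left(\frac{F + C \left(-5 + F\right)}{C + 2} + F\right) = - 3 \left(\frac{F + C \left(-5 + F\right)}{2 + C} + F\right) = - 3 \left(F + \frac{F + C \left(-5 + F\right)}{2 + C}\right) = - 3 F - \frac{3 \left(F + C \left(-5 + F\right)\right)}{2 + C}$)
$t{\left(H \right)} = 9 - \left(-188 + H\right) \left(46 + H\right)$ ($t{\left(H \right)} = 9 - \left(H + 46\right) \left(H - 188\right) = 9 - \left(46 + H\right) \left(-188 + H\right) = 9 - \left(-188 + H\right) \left(46 + H\right)$)
$- \frac{36469}{49636} + \frac{t{\left(l{\left(13,12 \right)} \right)}}{1657} = - \frac{36469}{49636} + \frac{8657 - \left(\frac{3 \left(\left(-3\right) 12 + 5 \cdot 13 - 26 \cdot 12\right)}{2 + 13}\right)^{2} + 142 \frac{3 \left(\left(-3\right) 12 + 5 \cdot 13 - 26 \cdot 12\right)}{2 + 13}}{1657} = \left(-36469\right) \frac{1}{49636} + \left(8657 - \left(\frac{3 \left(-36 + 65 - 312\right)}{15}\right)^{2} + 142 \frac{3 \left(-36 + 65 - 312\right)}{15}\right) \frac{1}{1657} = - \frac{36469}{49636} + \left(8657 - \left(3 \cdot \frac{1}{15} \left(-283\right)\right)^{2} + 142 \cdot 3 \cdot \frac{1}{15} \left(-283\right)\right) \frac{1}{1657} = - \frac{36469}{49636} + \left(8657 - \left(- \frac{283}{5}\right)^{2} + 142 \left(- \frac{283}{5}\right)\right) \frac{1}{1657} = - \frac{36469}{49636} + \left(8657 - \frac{80089}{25} - \frac{40186}{5}\right) \frac{1}{1657} = - \frac{36469}{49636} - \frac{64594}{41425} = - \frac{4716916109}{2056171300}$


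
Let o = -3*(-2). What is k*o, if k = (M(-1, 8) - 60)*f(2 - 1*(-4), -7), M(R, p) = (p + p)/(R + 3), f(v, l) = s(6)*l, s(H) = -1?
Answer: -2184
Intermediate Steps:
f(v, l) = -l
o = 6
M(R, p) = 2*p/(3 + R) (M(R, p) = (2*p)/(3 + R) = 2*p/(3 + R))
k = -364 (k = (2*8/(3 - 1) - 60)*(-1*(-7)) = (2*8/2 - 60)*7 = (2*8*(½) - 60)*7 = (8 - 60)*7 = -52*7 = -364)
k*o = -364*6 = -2184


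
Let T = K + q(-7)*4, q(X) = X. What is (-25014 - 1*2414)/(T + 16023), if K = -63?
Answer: -6857/3983 ≈ -1.7216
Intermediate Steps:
T = -91 (T = -63 - 7*4 = -63 - 28 = -91)
(-25014 - 1*2414)/(T + 16023) = (-25014 - 1*2414)/(-91 + 16023) = (-25014 - 2414)/15932 = -27428*1/15932 = -6857/3983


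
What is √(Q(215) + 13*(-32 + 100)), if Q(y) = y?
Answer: √1099 ≈ 33.151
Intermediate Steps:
√(Q(215) + 13*(-32 + 100)) = √(215 + 13*(-32 + 100)) = √(215 + 13*68) = √(215 + 884) = √1099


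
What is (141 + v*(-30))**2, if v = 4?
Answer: 441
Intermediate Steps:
(141 + v*(-30))**2 = (141 + 4*(-30))**2 = (141 - 120)**2 = 21**2 = 441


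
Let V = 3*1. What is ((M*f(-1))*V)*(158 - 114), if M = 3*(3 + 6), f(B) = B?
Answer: -3564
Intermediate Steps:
V = 3
M = 27 (M = 3*9 = 27)
((M*f(-1))*V)*(158 - 114) = ((27*(-1))*3)*(158 - 114) = -27*3*44 = -81*44 = -3564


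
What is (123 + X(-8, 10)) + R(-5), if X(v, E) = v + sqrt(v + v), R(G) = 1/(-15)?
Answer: 1724/15 + 4*I ≈ 114.93 + 4.0*I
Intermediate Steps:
R(G) = -1/15
X(v, E) = v + sqrt(2)*sqrt(v) (X(v, E) = v + sqrt(2*v) = v + sqrt(2)*sqrt(v))
(123 + X(-8, 10)) + R(-5) = (123 + (-8 + sqrt(2)*sqrt(-8))) - 1/15 = (123 + (-8 + sqrt(2)*(2*I*sqrt(2)))) - 1/15 = (123 + (-8 + 4*I)) - 1/15 = (115 + 4*I) - 1/15 = 1724/15 + 4*I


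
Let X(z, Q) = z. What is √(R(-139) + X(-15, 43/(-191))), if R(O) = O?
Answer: I*√154 ≈ 12.41*I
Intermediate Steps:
√(R(-139) + X(-15, 43/(-191))) = √(-139 - 15) = √(-154) = I*√154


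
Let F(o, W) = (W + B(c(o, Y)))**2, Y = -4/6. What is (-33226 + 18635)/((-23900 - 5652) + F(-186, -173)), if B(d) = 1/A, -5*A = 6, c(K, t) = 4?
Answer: -525276/23977 ≈ -21.908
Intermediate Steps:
Y = -2/3 (Y = -4*1/6 = -2/3 ≈ -0.66667)
A = -6/5 (A = -1/5*6 = -6/5 ≈ -1.2000)
B(d) = -5/6 (B(d) = 1/(-6/5) = -5/6)
F(o, W) = (-5/6 + W)**2 (F(o, W) = (W - 5/6)**2 = (-5/6 + W)**2)
(-33226 + 18635)/((-23900 - 5652) + F(-186, -173)) = (-33226 + 18635)/((-23900 - 5652) + (-5 + 6*(-173))**2/36) = -14591/(-29552 + (-5 - 1038)**2/36) = -14591/(-29552 + (1/36)*(-1043)**2) = -14591/(-29552 + (1/36)*1087849) = -14591/(-29552 + 1087849/36) = -14591/23977/36 = -14591*36/23977 = -525276/23977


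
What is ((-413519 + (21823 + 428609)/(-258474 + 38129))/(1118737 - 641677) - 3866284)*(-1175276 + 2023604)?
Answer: -28731123506959065591178/8759815475 ≈ -3.2799e+12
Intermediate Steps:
((-413519 + (21823 + 428609)/(-258474 + 38129))/(1118737 - 641677) - 3866284)*(-1175276 + 2023604) = ((-413519 + 450432/(-220345))/477060 - 3866284)*848328 = ((-413519 + 450432*(-1/220345))*(1/477060) - 3866284)*848328 = ((-413519 - 450432/220345)*(1/477060) - 3866284)*848328 = (-91117294487/220345*1/477060 - 3866284)*848328 = (-91117294487/105117785700 - 3866284)*848328 = -406415304084633287/105117785700*848328 = -28731123506959065591178/8759815475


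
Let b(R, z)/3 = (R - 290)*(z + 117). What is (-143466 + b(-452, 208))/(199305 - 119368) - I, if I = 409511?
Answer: -32735947723/79937 ≈ -4.0952e+5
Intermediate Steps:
b(R, z) = 3*(-290 + R)*(117 + z) (b(R, z) = 3*((R - 290)*(z + 117)) = 3*((-290 + R)*(117 + z)) = 3*(-290 + R)*(117 + z))
(-143466 + b(-452, 208))/(199305 - 119368) - I = (-143466 + (-101790 - 870*208 + 351*(-452) + 3*(-452)*208))/(199305 - 119368) - 1*409511 = (-143466 + (-101790 - 180960 - 158652 - 282048))/79937 - 409511 = (-143466 - 723450)*(1/79937) - 409511 = -866916*1/79937 - 409511 = -866916/79937 - 409511 = -32735947723/79937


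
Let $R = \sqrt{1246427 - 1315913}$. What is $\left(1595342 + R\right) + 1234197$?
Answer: $2829539 + i \sqrt{69486} \approx 2.8295 \cdot 10^{6} + 263.6 i$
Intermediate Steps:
$R = i \sqrt{69486}$ ($R = \sqrt{-69486} = i \sqrt{69486} \approx 263.6 i$)
$\left(1595342 + R\right) + 1234197 = \left(1595342 + i \sqrt{69486}\right) + 1234197 = 2829539 + i \sqrt{69486}$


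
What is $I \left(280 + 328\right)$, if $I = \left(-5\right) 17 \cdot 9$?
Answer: $-465120$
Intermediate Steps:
$I = -765$ ($I = \left(-85\right) 9 = -765$)
$I \left(280 + 328\right) = - 765 \left(280 + 328\right) = \left(-765\right) 608 = -465120$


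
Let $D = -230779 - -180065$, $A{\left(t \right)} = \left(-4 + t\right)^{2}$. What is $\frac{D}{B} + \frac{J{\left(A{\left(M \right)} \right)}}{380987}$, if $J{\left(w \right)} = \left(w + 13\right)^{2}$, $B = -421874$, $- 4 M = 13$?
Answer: $\frac{2705251249641}{20573249233664} \approx 0.13149$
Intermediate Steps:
$M = - \frac{13}{4}$ ($M = \left(- \frac{1}{4}\right) 13 = - \frac{13}{4} \approx -3.25$)
$D = -50714$ ($D = -230779 + 180065 = -50714$)
$J{\left(w \right)} = \left(13 + w\right)^{2}$
$\frac{D}{B} + \frac{J{\left(A{\left(M \right)} \right)}}{380987} = - \frac{50714}{-421874} + \frac{\left(13 + \left(-4 - \frac{13}{4}\right)^{2}\right)^{2}}{380987} = \left(-50714\right) \left(- \frac{1}{421874}\right) + \left(13 + \left(- \frac{29}{4}\right)^{2}\right)^{2} \cdot \frac{1}{380987} = \frac{25357}{210937} + \left(13 + \frac{841}{16}\right)^{2} \cdot \frac{1}{380987} = \frac{25357}{210937} + \left(\frac{1049}{16}\right)^{2} \cdot \frac{1}{380987} = \frac{25357}{210937} + \frac{1100401}{256} \cdot \frac{1}{380987} = \frac{25357}{210937} + \frac{1100401}{97532672} = \frac{2705251249641}{20573249233664}$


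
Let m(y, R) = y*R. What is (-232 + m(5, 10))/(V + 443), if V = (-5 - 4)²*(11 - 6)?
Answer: -91/424 ≈ -0.21462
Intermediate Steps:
V = 405 (V = (-9)²*5 = 81*5 = 405)
m(y, R) = R*y
(-232 + m(5, 10))/(V + 443) = (-232 + 10*5)/(405 + 443) = (-232 + 50)/848 = -182*1/848 = -91/424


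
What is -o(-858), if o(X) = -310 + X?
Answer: 1168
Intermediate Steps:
-o(-858) = -(-310 - 858) = -1*(-1168) = 1168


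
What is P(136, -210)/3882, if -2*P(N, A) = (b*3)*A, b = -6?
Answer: -315/647 ≈ -0.48686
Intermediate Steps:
P(N, A) = 9*A (P(N, A) = -(-6*3)*A/2 = -(-9)*A = 9*A)
P(136, -210)/3882 = (9*(-210))/3882 = -1890*1/3882 = -315/647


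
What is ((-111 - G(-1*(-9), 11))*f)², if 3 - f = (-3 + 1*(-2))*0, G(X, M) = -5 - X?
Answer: 84681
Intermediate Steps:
f = 3 (f = 3 - (-3 + 1*(-2))*0 = 3 - (-3 - 2)*0 = 3 - (-5)*0 = 3 - 1*0 = 3 + 0 = 3)
((-111 - G(-1*(-9), 11))*f)² = ((-111 - (-5 - (-1)*(-9)))*3)² = ((-111 - (-5 - 1*9))*3)² = ((-111 - (-5 - 9))*3)² = ((-111 - 1*(-14))*3)² = ((-111 + 14)*3)² = (-97*3)² = (-291)² = 84681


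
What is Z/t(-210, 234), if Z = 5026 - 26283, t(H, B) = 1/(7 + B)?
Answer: -5122937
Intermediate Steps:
Z = -21257
Z/t(-210, 234) = -21257/(1/(7 + 234)) = -21257/(1/241) = -21257/1/241 = -21257*241 = -5122937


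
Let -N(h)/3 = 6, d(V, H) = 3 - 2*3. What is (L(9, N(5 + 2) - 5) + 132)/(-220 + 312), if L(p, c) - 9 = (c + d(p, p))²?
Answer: 817/92 ≈ 8.8804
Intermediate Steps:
d(V, H) = -3 (d(V, H) = 3 - 6 = -3)
N(h) = -18 (N(h) = -3*6 = -18)
L(p, c) = 9 + (-3 + c)² (L(p, c) = 9 + (c - 3)² = 9 + (-3 + c)²)
(L(9, N(5 + 2) - 5) + 132)/(-220 + 312) = ((9 + (-3 + (-18 - 5))²) + 132)/(-220 + 312) = ((9 + (-3 - 23)²) + 132)/92 = ((9 + (-26)²) + 132)*(1/92) = ((9 + 676) + 132)*(1/92) = (685 + 132)*(1/92) = 817*(1/92) = 817/92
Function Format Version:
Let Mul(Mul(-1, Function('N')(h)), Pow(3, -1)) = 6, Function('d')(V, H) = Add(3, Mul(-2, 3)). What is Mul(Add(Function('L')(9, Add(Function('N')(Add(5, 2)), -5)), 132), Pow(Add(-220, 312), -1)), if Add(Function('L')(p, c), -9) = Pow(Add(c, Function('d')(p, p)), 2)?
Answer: Rational(817, 92) ≈ 8.8804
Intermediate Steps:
Function('d')(V, H) = -3 (Function('d')(V, H) = Add(3, -6) = -3)
Function('N')(h) = -18 (Function('N')(h) = Mul(-3, 6) = -18)
Function('L')(p, c) = Add(9, Pow(Add(-3, c), 2)) (Function('L')(p, c) = Add(9, Pow(Add(c, -3), 2)) = Add(9, Pow(Add(-3, c), 2)))
Mul(Add(Function('L')(9, Add(Function('N')(Add(5, 2)), -5)), 132), Pow(Add(-220, 312), -1)) = Mul(Add(Add(9, Pow(Add(-3, Add(-18, -5)), 2)), 132), Pow(Add(-220, 312), -1)) = Mul(Add(Add(9, Pow(Add(-3, -23), 2)), 132), Pow(92, -1)) = Mul(Add(Add(9, Pow(-26, 2)), 132), Rational(1, 92)) = Mul(Add(Add(9, 676), 132), Rational(1, 92)) = Mul(Add(685, 132), Rational(1, 92)) = Mul(817, Rational(1, 92)) = Rational(817, 92)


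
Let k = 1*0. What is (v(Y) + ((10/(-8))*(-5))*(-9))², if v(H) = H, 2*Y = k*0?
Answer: 50625/16 ≈ 3164.1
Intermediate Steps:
k = 0
Y = 0 (Y = (0*0)/2 = (½)*0 = 0)
(v(Y) + ((10/(-8))*(-5))*(-9))² = (0 + ((10/(-8))*(-5))*(-9))² = (0 + ((10*(-⅛))*(-5))*(-9))² = (0 - 5/4*(-5)*(-9))² = (0 + (25/4)*(-9))² = (0 - 225/4)² = (-225/4)² = 50625/16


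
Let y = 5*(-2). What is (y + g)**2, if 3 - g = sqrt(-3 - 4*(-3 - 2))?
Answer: (7 + sqrt(17))**2 ≈ 123.72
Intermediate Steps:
y = -10
g = 3 - sqrt(17) (g = 3 - sqrt(-3 - 4*(-3 - 2)) = 3 - sqrt(-3 - 4*(-5)) = 3 - sqrt(-3 + 20) = 3 - sqrt(17) ≈ -1.1231)
(y + g)**2 = (-10 + (3 - sqrt(17)))**2 = (-7 - sqrt(17))**2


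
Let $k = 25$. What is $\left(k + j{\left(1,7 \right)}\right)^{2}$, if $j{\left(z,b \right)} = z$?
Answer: $676$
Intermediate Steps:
$\left(k + j{\left(1,7 \right)}\right)^{2} = \left(25 + 1\right)^{2} = 26^{2} = 676$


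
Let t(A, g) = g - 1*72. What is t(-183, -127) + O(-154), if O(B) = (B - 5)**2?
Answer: 25082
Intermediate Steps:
t(A, g) = -72 + g (t(A, g) = g - 72 = -72 + g)
O(B) = (-5 + B)**2
t(-183, -127) + O(-154) = (-72 - 127) + (-5 - 154)**2 = -199 + (-159)**2 = -199 + 25281 = 25082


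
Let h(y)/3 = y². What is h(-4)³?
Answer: 110592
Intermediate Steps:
h(y) = 3*y²
h(-4)³ = (3*(-4)²)³ = (3*16)³ = 48³ = 110592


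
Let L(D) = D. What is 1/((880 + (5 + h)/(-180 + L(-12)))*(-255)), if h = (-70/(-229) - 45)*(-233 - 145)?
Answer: -14656/2959858525 ≈ -4.9516e-6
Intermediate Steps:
h = 3868830/229 (h = (-70*(-1/229) - 45)*(-378) = (70/229 - 45)*(-378) = -10235/229*(-378) = 3868830/229 ≈ 16894.)
1/((880 + (5 + h)/(-180 + L(-12)))*(-255)) = 1/((880 + (5 + 3868830/229)/(-180 - 12))*(-255)) = -1/255/(880 + (3869975/229)/(-192)) = -1/255/(880 + (3869975/229)*(-1/192)) = -1/255/(880 - 3869975/43968) = -1/255/(34821865/43968) = (43968/34821865)*(-1/255) = -14656/2959858525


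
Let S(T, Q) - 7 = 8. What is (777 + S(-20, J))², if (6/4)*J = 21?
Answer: 627264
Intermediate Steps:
J = 14 (J = (⅔)*21 = 14)
S(T, Q) = 15 (S(T, Q) = 7 + 8 = 15)
(777 + S(-20, J))² = (777 + 15)² = 792² = 627264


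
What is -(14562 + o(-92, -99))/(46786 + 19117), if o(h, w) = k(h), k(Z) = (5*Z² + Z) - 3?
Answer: -56787/65903 ≈ -0.86168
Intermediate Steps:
k(Z) = -3 + Z + 5*Z² (k(Z) = (Z + 5*Z²) - 3 = -3 + Z + 5*Z²)
o(h, w) = -3 + h + 5*h²
-(14562 + o(-92, -99))/(46786 + 19117) = -(14562 + (-3 - 92 + 5*(-92)²))/(46786 + 19117) = -(14562 + (-3 - 92 + 5*8464))/65903 = -(14562 + (-3 - 92 + 42320))/65903 = -(14562 + 42225)/65903 = -56787/65903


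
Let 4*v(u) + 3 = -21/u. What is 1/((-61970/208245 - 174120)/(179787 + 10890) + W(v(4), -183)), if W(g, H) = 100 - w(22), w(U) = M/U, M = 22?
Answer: 7941506373/778957194653 ≈ 0.010195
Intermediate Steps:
w(U) = 22/U
v(u) = -¾ - 21/(4*u) (v(u) = -¾ + (-21/u)/4 = -¾ - 21/(4*u))
W(g, H) = 99 (W(g, H) = 100 - 22/22 = 100 - 1*1 = 100 - 1 = 99)
1/((-61970/208245 - 174120)/(179787 + 10890) + W(v(4), -183)) = 1/((-61970/208245 - 174120)/(179787 + 10890) + 99) = 1/((-61970*1/208245 - 174120)/190677 + 99) = 1/((-12394/41649 - 174120)*(1/190677) + 99) = 1/(-7251936274/41649*1/190677 + 99) = 1/(-7251936274/7941506373 + 99) = 1/(778957194653/7941506373) = 7941506373/778957194653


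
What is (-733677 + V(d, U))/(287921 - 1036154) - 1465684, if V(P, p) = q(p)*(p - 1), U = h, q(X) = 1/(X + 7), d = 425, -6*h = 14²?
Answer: -84443775007616/57613941 ≈ -1.4657e+6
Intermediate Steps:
h = -98/3 (h = -⅙*14² = -⅙*196 = -98/3 ≈ -32.667)
q(X) = 1/(7 + X)
U = -98/3 ≈ -32.667
V(P, p) = (-1 + p)/(7 + p) (V(P, p) = (p - 1)/(7 + p) = (-1 + p)/(7 + p))
(-733677 + V(d, U))/(287921 - 1036154) - 1465684 = (-733677 + (-1 - 98/3)/(7 - 98/3))/(287921 - 1036154) - 1465684 = (-733677 - 101/3/(-77/3))/(-748233) - 1465684 = (-733677 - 3/77*(-101/3))*(-1/748233) - 1465684 = (-733677 + 101/77)*(-1/748233) - 1465684 = -56493028/77*(-1/748233) - 1465684 = 56493028/57613941 - 1465684 = -84443775007616/57613941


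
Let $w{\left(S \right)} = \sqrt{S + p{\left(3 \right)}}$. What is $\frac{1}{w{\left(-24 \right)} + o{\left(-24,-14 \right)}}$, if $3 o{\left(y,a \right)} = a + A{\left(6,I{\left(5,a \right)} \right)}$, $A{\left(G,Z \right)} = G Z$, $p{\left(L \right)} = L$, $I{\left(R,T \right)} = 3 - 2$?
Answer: $- \frac{24}{253} - \frac{9 i \sqrt{21}}{253} \approx -0.094862 - 0.16302 i$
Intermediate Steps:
$I{\left(R,T \right)} = 1$ ($I{\left(R,T \right)} = 3 - 2 = 1$)
$w{\left(S \right)} = \sqrt{3 + S}$ ($w{\left(S \right)} = \sqrt{S + 3} = \sqrt{3 + S}$)
$o{\left(y,a \right)} = 2 + \frac{a}{3}$ ($o{\left(y,a \right)} = \frac{a + 6 \cdot 1}{3} = \frac{a + 6}{3} = \frac{6 + a}{3} = 2 + \frac{a}{3}$)
$\frac{1}{w{\left(-24 \right)} + o{\left(-24,-14 \right)}} = \frac{1}{\sqrt{3 - 24} + \left(2 + \frac{1}{3} \left(-14\right)\right)} = \frac{1}{\sqrt{-21} + \left(2 - \frac{14}{3}\right)} = \frac{1}{i \sqrt{21} - \frac{8}{3}} = \frac{1}{- \frac{8}{3} + i \sqrt{21}}$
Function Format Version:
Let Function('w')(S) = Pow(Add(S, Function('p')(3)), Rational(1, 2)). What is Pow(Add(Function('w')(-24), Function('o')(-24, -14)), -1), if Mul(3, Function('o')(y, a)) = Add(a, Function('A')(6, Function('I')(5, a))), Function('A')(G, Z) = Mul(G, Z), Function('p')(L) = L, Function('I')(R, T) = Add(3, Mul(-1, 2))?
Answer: Add(Rational(-24, 253), Mul(Rational(-9, 253), I, Pow(21, Rational(1, 2)))) ≈ Add(-0.094862, Mul(-0.16302, I))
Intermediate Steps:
Function('I')(R, T) = 1 (Function('I')(R, T) = Add(3, -2) = 1)
Function('w')(S) = Pow(Add(3, S), Rational(1, 2)) (Function('w')(S) = Pow(Add(S, 3), Rational(1, 2)) = Pow(Add(3, S), Rational(1, 2)))
Function('o')(y, a) = Add(2, Mul(Rational(1, 3), a)) (Function('o')(y, a) = Mul(Rational(1, 3), Add(a, Mul(6, 1))) = Mul(Rational(1, 3), Add(a, 6)) = Mul(Rational(1, 3), Add(6, a)) = Add(2, Mul(Rational(1, 3), a)))
Pow(Add(Function('w')(-24), Function('o')(-24, -14)), -1) = Pow(Add(Pow(Add(3, -24), Rational(1, 2)), Add(2, Mul(Rational(1, 3), -14))), -1) = Pow(Add(Pow(-21, Rational(1, 2)), Add(2, Rational(-14, 3))), -1) = Pow(Add(Mul(I, Pow(21, Rational(1, 2))), Rational(-8, 3)), -1) = Pow(Add(Rational(-8, 3), Mul(I, Pow(21, Rational(1, 2)))), -1)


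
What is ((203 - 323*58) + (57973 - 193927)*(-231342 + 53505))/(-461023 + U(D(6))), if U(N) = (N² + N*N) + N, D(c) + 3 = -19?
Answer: -8059210989/153359 ≈ -52551.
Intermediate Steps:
D(c) = -22 (D(c) = -3 - 19 = -22)
U(N) = N + 2*N² (U(N) = (N² + N²) + N = 2*N² + N = N + 2*N²)
((203 - 323*58) + (57973 - 193927)*(-231342 + 53505))/(-461023 + U(D(6))) = ((203 - 323*58) + (57973 - 193927)*(-231342 + 53505))/(-461023 - 22*(1 + 2*(-22))) = ((203 - 18734) - 135954*(-177837))/(-461023 - 22*(1 - 44)) = (-18531 + 24177651498)/(-461023 - 22*(-43)) = 24177632967/(-461023 + 946) = 24177632967/(-460077) = 24177632967*(-1/460077) = -8059210989/153359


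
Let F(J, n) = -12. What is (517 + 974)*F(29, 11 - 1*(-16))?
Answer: -17892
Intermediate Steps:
(517 + 974)*F(29, 11 - 1*(-16)) = (517 + 974)*(-12) = 1491*(-12) = -17892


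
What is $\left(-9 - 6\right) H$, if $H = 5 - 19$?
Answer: $210$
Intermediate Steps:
$H = -14$
$\left(-9 - 6\right) H = \left(-9 - 6\right) \left(-14\right) = \left(-15\right) \left(-14\right) = 210$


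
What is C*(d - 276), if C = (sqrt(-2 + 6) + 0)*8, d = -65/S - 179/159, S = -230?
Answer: -16198648/3657 ≈ -4429.5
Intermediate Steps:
d = -6167/7314 (d = -65/(-230) - 179/159 = -65*(-1/230) - 179*1/159 = 13/46 - 179/159 = -6167/7314 ≈ -0.84318)
C = 16 (C = (sqrt(4) + 0)*8 = (2 + 0)*8 = 2*8 = 16)
C*(d - 276) = 16*(-6167/7314 - 276) = 16*(-2024831/7314) = -16198648/3657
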